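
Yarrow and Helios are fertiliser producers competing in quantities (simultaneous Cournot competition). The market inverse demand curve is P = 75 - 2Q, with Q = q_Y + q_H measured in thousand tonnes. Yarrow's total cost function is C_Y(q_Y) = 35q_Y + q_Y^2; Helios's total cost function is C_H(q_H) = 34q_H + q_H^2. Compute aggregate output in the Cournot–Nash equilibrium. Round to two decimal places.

10.13

Yarrow's profit: π_Y = (75 - 2Q)q_Y - (35q_Y + q_Y²). Setting ∂π_Y/∂q_Y = 0: 40 - 6q_Y - 2(q_H) = 0.
Helios's first-order condition: 41 - 6q_H - 2(q_Y) = 0.
Rearranging gives the reaction functions q_Y = (40 - 2q_H)/6 and q_H = (41 - 2q_Y)/6.
Solving the pair: q_Y = 79/16, q_H = 83/16.
Total output Q = 79/16 + 83/16 = 81/8.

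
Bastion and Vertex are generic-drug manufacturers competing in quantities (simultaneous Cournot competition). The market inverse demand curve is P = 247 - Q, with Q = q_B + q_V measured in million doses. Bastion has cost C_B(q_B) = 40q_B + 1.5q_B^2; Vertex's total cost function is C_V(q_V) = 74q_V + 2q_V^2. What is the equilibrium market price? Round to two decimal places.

Bastion's profit: π_B = (247 - Q)q_B - (40q_B + (3/2)q_B²). Setting ∂π_B/∂q_B = 0: 207 - 5q_B - (q_V) = 0.
Vertex's profit: π_V = (247 - Q)q_V - (74q_V + 2q_V²). Setting ∂π_V/∂q_V = 0: 173 - 6q_V - (q_B) = 0.
So q_B = (207 - q_V)/5 and q_V = (173 - q_B)/6.
Solving the pair: q_B = 1069/29, q_V = 658/29.
Total output Q = 1727/29, so price P = 247 - 1727/29 = 187.4483.

187.45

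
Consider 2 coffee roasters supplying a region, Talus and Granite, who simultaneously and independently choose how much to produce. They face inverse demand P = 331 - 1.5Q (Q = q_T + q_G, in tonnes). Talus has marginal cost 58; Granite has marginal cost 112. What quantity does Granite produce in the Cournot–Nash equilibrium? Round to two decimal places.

36.67

Talus's profit: π_T = (331 - 1.5Q)q_T - (58q_T). Setting ∂π_T/∂q_T = 0: 273 - 3q_T - (3/2)(q_G) = 0.
Granite's profit: π_G = (331 - 1.5Q)q_G - (112q_G). Setting ∂π_G/∂q_G = 0: 219 - 3q_G - (3/2)(q_T) = 0.
So q_T = (273 - (3/2)q_G)/3 and q_G = (219 - (3/2)q_T)/3.
Substituting one into the other gives q_T = 218/3 and q_G = 110/3.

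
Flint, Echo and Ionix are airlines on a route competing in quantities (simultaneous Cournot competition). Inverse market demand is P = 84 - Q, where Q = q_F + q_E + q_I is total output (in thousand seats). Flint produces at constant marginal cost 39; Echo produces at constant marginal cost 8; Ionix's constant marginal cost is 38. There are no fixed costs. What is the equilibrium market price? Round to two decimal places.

42.25

Flint's profit: π_F = (84 - Q)q_F - (39q_F). Setting ∂π_F/∂q_F = 0: 45 - 2q_F - (q_E + q_I) = 0.
Echo's first-order condition: 76 - 2q_E - (q_F + q_I) = 0.
Ionix's profit: π_I = (84 - Q)q_I - (38q_I). Setting ∂π_I/∂q_I = 0: 46 - 2q_I - (q_F + q_E) = 0.
Adding the 3 conditions: 167 − 2Q − 2Q = 0, i.e. Q = 167/4.
Back-substituting: q_F = (45 − 167/4) = 13/4, q_E = (76 − 167/4) = 137/4, q_I = (46 − 167/4) = 17/4.
Total output Q = 167/4, so price P = 84 - 167/4 = 169/4.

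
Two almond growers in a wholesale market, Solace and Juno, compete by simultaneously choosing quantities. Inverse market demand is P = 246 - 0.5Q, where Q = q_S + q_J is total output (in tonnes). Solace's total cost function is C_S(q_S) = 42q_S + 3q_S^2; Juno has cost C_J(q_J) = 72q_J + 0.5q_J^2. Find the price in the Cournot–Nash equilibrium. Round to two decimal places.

Solace's profit: π_S = (246 - 0.5Q)q_S - (42q_S + 3q_S²). Setting ∂π_S/∂q_S = 0: 204 - 7q_S - (1/2)(q_J) = 0.
Juno's first-order condition: 174 - 2q_J - (1/2)(q_S) = 0.
Rearranging gives the reaction functions q_S = (204 - (1/2)q_J)/7 and q_J = (174 - (1/2)q_S)/2.
Solving the pair: q_S = 1284/55, q_J = 81.1636.
Total output Q = 104.5091, so price P = 246 - (1/2)·104.5091 = 193.7455.

193.75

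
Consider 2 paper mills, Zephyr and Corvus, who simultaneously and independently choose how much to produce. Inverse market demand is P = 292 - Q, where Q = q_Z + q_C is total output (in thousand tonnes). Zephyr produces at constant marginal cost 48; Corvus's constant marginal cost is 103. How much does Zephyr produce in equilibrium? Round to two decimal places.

Zephyr's profit: π_Z = (292 - Q)q_Z - (48q_Z). Setting ∂π_Z/∂q_Z = 0: 244 - 2q_Z - (q_C) = 0.
Corvus's first-order condition: 189 - 2q_C - (q_Z) = 0.
Best responses: q_Z = (244 - q_C)/2, q_C = (189 - q_Z)/2.
Solving the pair: q_Z = 299/3, q_C = 134/3.

99.67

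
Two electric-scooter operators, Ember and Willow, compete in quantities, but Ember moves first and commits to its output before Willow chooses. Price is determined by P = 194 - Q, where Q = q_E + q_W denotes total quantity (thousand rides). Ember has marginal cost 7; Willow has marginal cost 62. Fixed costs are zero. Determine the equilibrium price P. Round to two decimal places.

67.50

Solve by backward induction. Given q_E, the follower Willow maximises π_W = (194 - q_E - q_W)q_W - 62q_W.
Setting the follower's marginal profit to zero, 132 - q_E - 2q_W = 0, i.e. q_W = (132 - q_E)/2.
The leader anticipates this reaction. Substituting into P = 194 - Q gives P = 128 - (1/2)q_E, so π_E = (128 - (1/2)q_E)q_E - 7q_E.
Leader FOC: 121 - q_E = 0, so q_E = 121.
Then q_W = (132 - 121)/2 = 11/2.
Total output Q = 253/2, so price P = 194 - 253/2 = 135/2.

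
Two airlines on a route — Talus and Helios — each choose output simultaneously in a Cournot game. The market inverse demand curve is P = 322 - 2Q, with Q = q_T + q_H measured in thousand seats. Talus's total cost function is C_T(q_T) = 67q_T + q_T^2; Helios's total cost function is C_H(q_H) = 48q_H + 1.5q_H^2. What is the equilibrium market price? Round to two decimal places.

Talus's profit: π_T = (322 - 2Q)q_T - (67q_T + q_T²). Setting ∂π_T/∂q_T = 0: 255 - 6q_T - 2(q_H) = 0.
Helios's first-order condition: 274 - 7q_H - 2(q_T) = 0.
Best responses: q_T = (255 - 2q_H)/6, q_H = (274 - 2q_T)/7.
Substituting one into the other gives q_T = 1237/38 and q_H = 567/19.
Total output Q = 62.3947, so price P = 322 - 2·62.3947 = 197.2105.

197.21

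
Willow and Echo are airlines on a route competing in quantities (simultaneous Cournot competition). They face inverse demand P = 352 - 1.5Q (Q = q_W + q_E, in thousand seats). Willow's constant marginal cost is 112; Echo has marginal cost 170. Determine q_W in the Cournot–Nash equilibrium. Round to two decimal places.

Willow's profit: π_W = (352 - 1.5Q)q_W - (112q_W). Setting ∂π_W/∂q_W = 0: 240 - 3q_W - (3/2)(q_E) = 0.
Echo's profit: π_E = (352 - 1.5Q)q_E - (170q_E). Setting ∂π_E/∂q_E = 0: 182 - 3q_E - (3/2)(q_W) = 0.
So q_W = (240 - (3/2)q_E)/3 and q_E = (182 - (3/2)q_W)/3.
Solving the pair: q_W = 596/9, q_E = 248/9.

66.22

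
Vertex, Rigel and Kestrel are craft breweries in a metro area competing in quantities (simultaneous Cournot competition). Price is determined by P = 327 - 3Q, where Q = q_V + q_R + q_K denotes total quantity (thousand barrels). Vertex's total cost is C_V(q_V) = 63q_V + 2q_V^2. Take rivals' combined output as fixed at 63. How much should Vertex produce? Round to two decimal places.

With rivals' combined output fixed at 63, Vertex's profit is π_V = (327 - 3·63 - 3q_V)q_V - (63q_V + 2q_V²) = (138 - 3q_V)q_V - (63q_V + 2q_V²).
∂π_V/∂q_V = 75 - 10q_V = 0, so q_V = 15/2.

7.50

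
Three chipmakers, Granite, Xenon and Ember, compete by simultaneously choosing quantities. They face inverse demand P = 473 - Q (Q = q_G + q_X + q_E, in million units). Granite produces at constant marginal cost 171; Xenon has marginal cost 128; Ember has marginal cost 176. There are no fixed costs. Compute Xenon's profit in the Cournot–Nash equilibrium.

11881

Granite's profit: π_G = (473 - Q)q_G - (171q_G). Setting ∂π_G/∂q_G = 0: 302 - 2q_G - (q_X + q_E) = 0.
Xenon's first-order condition: 345 - 2q_X - (q_G + q_E) = 0.
Ember's first-order condition: 297 - 2q_E - (q_G + q_X) = 0.
Adding the 3 first-order conditions: 944 − 4Q = 0, so Q = 236.
Back-substituting: q_G = (302 − 236) = 66, q_X = (345 − 236) = 109, q_E = (297 − 236) = 61.
Price P = 473 - 236 = 237.
Xenon's profit: (237 - 128)·109 = 11881.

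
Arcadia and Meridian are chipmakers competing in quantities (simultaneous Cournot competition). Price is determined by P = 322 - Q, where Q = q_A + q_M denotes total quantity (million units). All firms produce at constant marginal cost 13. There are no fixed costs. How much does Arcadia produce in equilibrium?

Each firm earns π_i = (322 - Q)q_i - 13q_i.
Setting ∂π_i/∂q_i = 0 with rivals' quantities fixed: 309 - 2q_i - q_j = 0.
With identical firms every q_j equals q_i, so q_j = q_i and 309 = 3q_i, giving q_i = 103.

103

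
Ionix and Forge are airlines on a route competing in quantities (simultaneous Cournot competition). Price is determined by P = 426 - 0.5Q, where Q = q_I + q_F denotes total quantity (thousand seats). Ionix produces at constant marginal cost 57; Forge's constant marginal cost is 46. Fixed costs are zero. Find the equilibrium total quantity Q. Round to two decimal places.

499.33

Ionix's profit: π_I = (426 - 0.5Q)q_I - (57q_I). Setting ∂π_I/∂q_I = 0: 369 - q_I - (1/2)(q_F) = 0.
Forge's profit: π_F = (426 - 0.5Q)q_F - (46q_F). Setting ∂π_F/∂q_F = 0: 380 - q_F - (1/2)(q_I) = 0.
Rearranging gives the reaction functions q_I = (369 - (1/2)q_F) and q_F = (380 - (1/2)q_I).
Substituting one into the other gives q_I = 716/3 and q_F = 782/3.
Total output Q = 716/3 + 782/3 = 1498/3.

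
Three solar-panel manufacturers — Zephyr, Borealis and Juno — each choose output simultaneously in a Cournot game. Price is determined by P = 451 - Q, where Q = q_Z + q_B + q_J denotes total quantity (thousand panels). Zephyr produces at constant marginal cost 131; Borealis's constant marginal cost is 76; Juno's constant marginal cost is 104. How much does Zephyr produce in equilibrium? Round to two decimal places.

Zephyr's profit: π_Z = (451 - Q)q_Z - (131q_Z). Setting ∂π_Z/∂q_Z = 0: 320 - 2q_Z - (q_B + q_J) = 0.
Borealis's first-order condition: 375 - 2q_B - (q_Z + q_J) = 0.
Juno's profit: π_J = (451 - Q)q_J - (104q_J). Setting ∂π_J/∂q_J = 0: 347 - 2q_J - (q_Z + q_B) = 0.
Adding the 3 first-order conditions: 1042 − 4Q = 0, so Q = 521/2.
Back-substituting: q_Z = (320 − 521/2) = 119/2, q_B = (375 − 521/2) = 229/2, q_J = (347 − 521/2) = 173/2.

59.50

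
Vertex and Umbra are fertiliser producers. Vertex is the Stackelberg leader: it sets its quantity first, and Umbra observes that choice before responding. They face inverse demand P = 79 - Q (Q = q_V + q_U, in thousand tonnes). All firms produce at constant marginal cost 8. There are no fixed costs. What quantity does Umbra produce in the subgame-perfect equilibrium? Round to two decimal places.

The follower Umbra best-responds to any q_V: π_U = (79 - Q)q_U - 8q_U.
Follower FOC: 71 - q_V - 2q_U = 0, so q_U(q_V) = (71 - q_V)/2.
The leader anticipates this reaction. Substituting into P = 79 - Q gives P = 87/2 - (1/2)q_V, so π_V = (87/2 - (1/2)q_V)q_V - 8q_V.
Maximising: ∂π_V/∂q_V = 71/2 - q_V = 0, giving q_V = 71/2.
Then q_U = (71 - 71/2)/2 = 71/4.

17.75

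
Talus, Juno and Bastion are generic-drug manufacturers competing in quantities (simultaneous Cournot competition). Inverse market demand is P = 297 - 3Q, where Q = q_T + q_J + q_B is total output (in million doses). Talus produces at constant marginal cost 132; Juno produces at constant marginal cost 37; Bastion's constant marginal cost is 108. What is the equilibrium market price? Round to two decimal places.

Talus's profit: π_T = (297 - 3Q)q_T - (132q_T). Setting ∂π_T/∂q_T = 0: 165 - 6q_T - 3(q_J + q_B) = 0.
Juno's profit: π_J = (297 - 3Q)q_J - (37q_J). Setting ∂π_J/∂q_J = 0: 260 - 6q_J - 3(q_T + q_B) = 0.
Bastion's profit: π_B = (297 - 3Q)q_B - (108q_B). Setting ∂π_B/∂q_B = 0: 189 - 6q_B - 3(q_T + q_J) = 0.
Summing all 3 equations gives 614 − 12Q = 0, hence Q = 307/6.
Back-substituting: q_T = (165 − 307/2)/3 = 23/6, q_J = (260 − 307/2)/3 = 71/2, q_B = (189 − 307/2)/3 = 71/6.
Total output Q = 307/6, so price P = 297 - 3·(307/6) = 287/2.

143.50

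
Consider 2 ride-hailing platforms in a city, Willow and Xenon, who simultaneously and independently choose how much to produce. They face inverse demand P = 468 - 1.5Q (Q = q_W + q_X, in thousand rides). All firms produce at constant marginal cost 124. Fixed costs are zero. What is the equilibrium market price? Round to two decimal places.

A representative firm's profit is π_i = q_i(468 - 1.5Q) - 124q_i.
Setting ∂π_i/∂q_i = 0 with rivals' quantities fixed: 344 - 3q_i - (3/2)q_j = 0.
By symmetry each firm produces the same amount; substituting q_j = q_i yields q_i = 344/(9/2) = 688/9.
Total output Q = 1376/9, so price P = 468 - (3/2)·(1376/9) = 716/3.

238.67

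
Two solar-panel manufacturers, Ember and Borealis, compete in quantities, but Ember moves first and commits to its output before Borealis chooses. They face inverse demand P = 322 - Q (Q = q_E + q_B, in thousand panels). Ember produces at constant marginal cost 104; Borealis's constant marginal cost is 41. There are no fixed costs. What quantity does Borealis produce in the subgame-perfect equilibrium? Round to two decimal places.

101.75

Solve by backward induction. Given q_E, the follower Borealis maximises π_B = (322 - q_E - q_B)q_B - 41q_B.
Setting the follower's marginal profit to zero, 281 - q_E - 2q_B = 0, i.e. q_B = (281 - q_E)/2.
The leader anticipates this reaction. Substituting into P = 322 - Q gives P = 363/2 - (1/2)q_E, so π_E = (363/2 - (1/2)q_E)q_E - 104q_E.
The leader's first-order condition 155/2 - q_E = 0 yields q_E = 155/2.
Then q_B = (281 - 155/2)/2 = 407/4.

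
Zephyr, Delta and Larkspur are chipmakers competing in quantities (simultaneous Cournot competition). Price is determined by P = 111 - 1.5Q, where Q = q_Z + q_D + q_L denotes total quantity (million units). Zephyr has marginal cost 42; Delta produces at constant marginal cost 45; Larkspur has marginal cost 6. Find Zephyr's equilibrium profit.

Zephyr's profit: π_Z = (111 - 1.5Q)q_Z - (42q_Z). Setting ∂π_Z/∂q_Z = 0: 69 - 3q_Z - (3/2)(q_D + q_L) = 0.
Delta's profit: π_D = (111 - 1.5Q)q_D - (45q_D). Setting ∂π_D/∂q_D = 0: 66 - 3q_D - (3/2)(q_Z + q_L) = 0.
Larkspur's profit: π_L = (111 - 1.5Q)q_L - (6q_L). Setting ∂π_L/∂q_L = 0: 105 - 3q_L - (3/2)(q_Z + q_D) = 0.
Adding the 3 first-order conditions: 240 − 6Q = 0, so Q = 40.
Back-substituting: q_Z = (69 − 60)/(3/2) = 6, q_D = (66 − 60)/(3/2) = 4, q_L = (105 − 60)/(3/2) = 30.
Price P = 111 - (3/2)·40 = 51.
Zephyr's profit: (51 - 42)·6 = 54.

54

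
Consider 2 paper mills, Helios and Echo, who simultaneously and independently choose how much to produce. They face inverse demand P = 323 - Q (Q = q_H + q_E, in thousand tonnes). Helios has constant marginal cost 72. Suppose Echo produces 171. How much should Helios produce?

With the rival's output fixed at 171, Helios's profit is π_H = (323 - 171 - q_H)q_H - (72q_H) = (152 - q_H)q_H - (72q_H).
∂π_H/∂q_H = 80 - 2q_H = 0, so q_H = 40.

40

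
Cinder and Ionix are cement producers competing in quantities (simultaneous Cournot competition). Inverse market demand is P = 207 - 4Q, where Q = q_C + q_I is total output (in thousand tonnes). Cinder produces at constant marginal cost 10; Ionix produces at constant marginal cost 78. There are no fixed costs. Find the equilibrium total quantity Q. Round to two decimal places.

27.17

Cinder's profit: π_C = (207 - 4Q)q_C - (10q_C). Setting ∂π_C/∂q_C = 0: 197 - 8q_C - 4(q_I) = 0.
Ionix's first-order condition: 129 - 8q_I - 4(q_C) = 0.
Best responses: q_C = (197 - 4q_I)/8, q_I = (129 - 4q_C)/8.
Solving the pair: q_C = 265/12, q_I = 61/12.
Total output Q = 265/12 + 61/12 = 163/6.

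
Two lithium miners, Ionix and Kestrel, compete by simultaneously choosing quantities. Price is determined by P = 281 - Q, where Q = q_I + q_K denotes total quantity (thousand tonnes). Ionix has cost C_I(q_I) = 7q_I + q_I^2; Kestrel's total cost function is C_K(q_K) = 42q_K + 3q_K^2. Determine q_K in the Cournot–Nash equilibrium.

22

Ionix's profit: π_I = (281 - Q)q_I - (7q_I + q_I²). Setting ∂π_I/∂q_I = 0: 274 - 4q_I - (q_K) = 0.
Kestrel's first-order condition: 239 - 8q_K - (q_I) = 0.
Best responses: q_I = (274 - q_K)/4, q_K = (239 - q_I)/8.
Substituting one into the other gives q_I = 63 and q_K = 22.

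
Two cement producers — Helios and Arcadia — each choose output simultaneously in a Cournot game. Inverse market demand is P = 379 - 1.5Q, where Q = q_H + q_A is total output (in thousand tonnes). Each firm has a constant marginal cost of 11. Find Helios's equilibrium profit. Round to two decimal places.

10031.41

A representative firm's profit is π_i = q_i(379 - 1.5Q) - 11q_i.
Setting ∂π_i/∂q_i = 0 with rivals' quantities fixed: 368 - 3q_i - (3/2)q_j = 0.
With identical firms every q_j equals q_i, so q_j = q_i and 368 = (9/2)q_i, giving q_i = 736/9.
Price P = 379 - (3/2)·(1472/9) = 401/3.
Helios's profit: (401/3 - 11)·(736/9) = 10031.4074.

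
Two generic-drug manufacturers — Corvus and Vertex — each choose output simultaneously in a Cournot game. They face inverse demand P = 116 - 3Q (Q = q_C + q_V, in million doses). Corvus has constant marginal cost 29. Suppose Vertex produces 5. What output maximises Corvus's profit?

With the rival's output fixed at 5, Corvus's profit is π_C = (116 - 3·5 - 3q_C)q_C - (29q_C) = (101 - 3q_C)q_C - (29q_C).
∂π_C/∂q_C = 72 - 6q_C = 0, so q_C = 12.

12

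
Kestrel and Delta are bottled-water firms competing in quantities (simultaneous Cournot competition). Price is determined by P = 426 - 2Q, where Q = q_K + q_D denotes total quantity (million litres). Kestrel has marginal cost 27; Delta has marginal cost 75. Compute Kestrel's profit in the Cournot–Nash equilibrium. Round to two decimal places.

11100.50

Kestrel's profit: π_K = (426 - 2Q)q_K - (27q_K). Setting ∂π_K/∂q_K = 0: 399 - 4q_K - 2(q_D) = 0.
Delta's first-order condition: 351 - 4q_D - 2(q_K) = 0.
Rearranging gives the reaction functions q_K = (399 - 2q_D)/4 and q_D = (351 - 2q_K)/4.
Solving the pair: q_K = 149/2, q_D = 101/2.
Price P = 426 - 2·125 = 176.
Kestrel's profit: (176 - 27)·(149/2) = 11100.5000.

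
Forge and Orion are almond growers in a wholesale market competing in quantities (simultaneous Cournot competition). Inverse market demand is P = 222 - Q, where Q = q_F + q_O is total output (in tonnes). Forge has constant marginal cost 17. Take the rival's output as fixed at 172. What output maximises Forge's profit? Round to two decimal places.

With the rival's output fixed at 172, Forge's profit is π_F = (222 - 172 - q_F)q_F - (17q_F) = (50 - q_F)q_F - (17q_F).
∂π_F/∂q_F = 33 - 2q_F = 0, so q_F = 33/2.

16.50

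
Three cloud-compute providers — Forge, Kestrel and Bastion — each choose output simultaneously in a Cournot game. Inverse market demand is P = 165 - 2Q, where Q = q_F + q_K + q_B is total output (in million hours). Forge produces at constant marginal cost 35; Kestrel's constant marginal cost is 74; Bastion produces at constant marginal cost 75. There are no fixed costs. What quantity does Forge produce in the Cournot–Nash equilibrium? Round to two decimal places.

26.13

Forge's profit: π_F = (165 - 2Q)q_F - (35q_F). Setting ∂π_F/∂q_F = 0: 130 - 4q_F - 2(q_K + q_B) = 0.
Kestrel's first-order condition: 91 - 4q_K - 2(q_F + q_B) = 0.
Bastion's first-order condition: 90 - 4q_B - 2(q_F + q_K) = 0.
Adding the 3 first-order conditions: 311 − 8Q = 0, so Q = 311/8.
Back-substituting: q_F = (130 − 311/4)/2 = 209/8, q_K = (91 − 311/4)/2 = 53/8, q_B = (90 − 311/4)/2 = 49/8.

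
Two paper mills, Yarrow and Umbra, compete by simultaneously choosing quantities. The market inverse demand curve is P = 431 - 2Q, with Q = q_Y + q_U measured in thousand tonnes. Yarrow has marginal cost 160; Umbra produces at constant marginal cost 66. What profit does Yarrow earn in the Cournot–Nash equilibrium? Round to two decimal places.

Yarrow's profit: π_Y = (431 - 2Q)q_Y - (160q_Y). Setting ∂π_Y/∂q_Y = 0: 271 - 4q_Y - 2(q_U) = 0.
Umbra's first-order condition: 365 - 4q_U - 2(q_Y) = 0.
So q_Y = (271 - 2q_U)/4 and q_U = (365 - 2q_Y)/4.
Solving the pair: q_Y = 59/2, q_U = 153/2.
Price P = 431 - 2·106 = 219.
Yarrow's profit: (219 - 160)·(59/2) = 1740.5000.

1740.50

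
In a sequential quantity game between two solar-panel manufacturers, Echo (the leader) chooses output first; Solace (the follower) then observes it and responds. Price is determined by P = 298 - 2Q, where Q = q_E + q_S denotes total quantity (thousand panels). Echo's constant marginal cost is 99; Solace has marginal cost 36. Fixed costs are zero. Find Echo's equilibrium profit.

1156

Solve by backward induction. Given q_E, the follower Solace maximises π_S = (298 - 2q_E - 2q_S)q_S - 36q_S.
Follower FOC: 262 - 2q_E - 4q_S = 0, so q_S(q_E) = (262 - 2q_E)/4.
Echo substitutes q_S(q_E) into its own profit: π_E = q_E(298 - 2q_E - (262 - 2q_E)/2) - 99q_E = (167 - q_E)q_E - 99q_E.
Maximising: ∂π_E/∂q_E = 68 - 2q_E = 0, giving q_E = 34.
Then q_S = (262 - 2·34)/4 = 97/2.
Price P = 298 - 2·(165/2) = 133.
Echo's profit: (133 - 99)·34 = 1156.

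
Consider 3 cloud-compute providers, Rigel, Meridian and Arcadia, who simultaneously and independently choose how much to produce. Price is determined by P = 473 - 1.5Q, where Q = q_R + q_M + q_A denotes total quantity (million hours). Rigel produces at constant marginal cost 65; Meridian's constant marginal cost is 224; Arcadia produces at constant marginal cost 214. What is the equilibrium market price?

Rigel's profit: π_R = (473 - 1.5Q)q_R - (65q_R). Setting ∂π_R/∂q_R = 0: 408 - 3q_R - (3/2)(q_M + q_A) = 0.
Meridian's first-order condition: 249 - 3q_M - (3/2)(q_R + q_A) = 0.
Arcadia's first-order condition: 259 - 3q_A - (3/2)(q_R + q_M) = 0.
Summing all 3 equations gives 916 − 6Q = 0, hence Q = 458/3.
Back-substituting: q_R = (408 − 229)/(3/2) = 358/3, q_M = (249 − 229)/(3/2) = 40/3, q_A = (259 − 229)/(3/2) = 20.
Total output Q = 458/3, so price P = 473 - (3/2)·(458/3) = 244.

244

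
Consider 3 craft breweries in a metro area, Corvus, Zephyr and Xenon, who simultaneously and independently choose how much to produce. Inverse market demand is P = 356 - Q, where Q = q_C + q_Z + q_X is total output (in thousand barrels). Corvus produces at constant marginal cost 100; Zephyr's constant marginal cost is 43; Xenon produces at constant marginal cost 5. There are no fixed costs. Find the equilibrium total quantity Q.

230

Corvus's profit: π_C = (356 - Q)q_C - (100q_C). Setting ∂π_C/∂q_C = 0: 256 - 2q_C - (q_Z + q_X) = 0.
Zephyr's profit: π_Z = (356 - Q)q_Z - (43q_Z). Setting ∂π_Z/∂q_Z = 0: 313 - 2q_Z - (q_C + q_X) = 0.
Xenon's profit: π_X = (356 - Q)q_X - (5q_X). Setting ∂π_X/∂q_X = 0: 351 - 2q_X - (q_C + q_Z) = 0.
Adding the 3 first-order conditions: 920 − 4Q = 0, so Q = 230.
Back-substituting: q_C = (256 − 230) = 26, q_Z = (313 − 230) = 83, q_X = (351 − 230) = 121.
Total output Q = 26 + 83 + 121 = 230.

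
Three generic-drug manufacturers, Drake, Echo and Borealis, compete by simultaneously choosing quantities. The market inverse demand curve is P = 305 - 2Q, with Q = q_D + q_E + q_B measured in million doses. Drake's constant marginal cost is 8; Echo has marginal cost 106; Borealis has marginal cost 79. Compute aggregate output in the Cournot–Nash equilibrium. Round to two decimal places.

Drake's profit: π_D = (305 - 2Q)q_D - (8q_D). Setting ∂π_D/∂q_D = 0: 297 - 4q_D - 2(q_E + q_B) = 0.
Echo's profit: π_E = (305 - 2Q)q_E - (106q_E). Setting ∂π_E/∂q_E = 0: 199 - 4q_E - 2(q_D + q_B) = 0.
Borealis's first-order condition: 226 - 4q_B - 2(q_D + q_E) = 0.
Adding the 3 first-order conditions: 722 − 8Q = 0, so Q = 361/4.
Back-substituting: q_D = (297 − 361/2)/2 = 233/4, q_E = (199 − 361/2)/2 = 37/4, q_B = (226 − 361/2)/2 = 91/4.
Total output Q = 233/4 + 37/4 + 91/4 = 361/4.

90.25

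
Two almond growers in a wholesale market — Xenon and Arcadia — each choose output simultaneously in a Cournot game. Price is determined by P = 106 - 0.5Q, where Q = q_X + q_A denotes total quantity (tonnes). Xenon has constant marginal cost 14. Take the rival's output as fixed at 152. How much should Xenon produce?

16

With the rival's output fixed at 152, Xenon's profit is π_X = (106 - (1/2)·152 - (1/2)q_X)q_X - (14q_X) = (30 - (1/2)q_X)q_X - (14q_X).
∂π_X/∂q_X = 16 - q_X = 0, so q_X = 16.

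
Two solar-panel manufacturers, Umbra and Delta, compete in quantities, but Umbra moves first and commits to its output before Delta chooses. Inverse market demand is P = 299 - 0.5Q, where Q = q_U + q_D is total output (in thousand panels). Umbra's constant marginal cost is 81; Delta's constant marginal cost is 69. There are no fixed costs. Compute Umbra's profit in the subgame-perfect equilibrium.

10609

Solve by backward induction. Given q_U, the follower Delta maximises π_D = (299 - (1/2)q_U - (1/2)q_D)q_D - 69q_D.
Setting the follower's marginal profit to zero, 230 - (1/2)q_U - q_D = 0, i.e. q_D = (230 - (1/2)q_U).
Umbra substitutes q_D(q_U) into its own profit: π_U = q_U(299 - (1/2)q_U - (230 - (1/2)q_U)/2) - 81q_U = (184 - (1/4)q_U)q_U - 81q_U.
Maximising: ∂π_U/∂q_U = 103 - (1/2)q_U = 0, giving q_U = 206.
Then q_D = (230 - (1/2)·206) = 127.
Price P = 299 - (1/2)·333 = 265/2.
Umbra's profit: (265/2 - 81)·206 = 10609.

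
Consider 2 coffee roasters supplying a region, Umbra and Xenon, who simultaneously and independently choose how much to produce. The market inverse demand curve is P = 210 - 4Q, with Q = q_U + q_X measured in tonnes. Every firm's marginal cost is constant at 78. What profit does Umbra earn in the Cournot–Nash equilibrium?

484

Each firm earns π_i = (210 - 4Q)q_i - 78q_i.
Setting ∂π_i/∂q_i = 0 with rivals' quantities fixed: 132 - 8q_i - 4q_j = 0.
With identical firms every q_j equals q_i, so q_j = q_i and 132 = 12q_i, giving q_i = 11.
Price P = 210 - 4·22 = 122.
Umbra's profit: (122 - 78)·11 = 484.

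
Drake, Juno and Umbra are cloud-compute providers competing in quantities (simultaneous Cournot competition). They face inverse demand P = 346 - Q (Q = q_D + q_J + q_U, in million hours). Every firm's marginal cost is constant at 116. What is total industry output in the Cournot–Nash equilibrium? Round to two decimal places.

A representative firm's profit is π_i = q_i(346 - Q) - 116q_i.
First-order condition (treating rivals' output as given): 230 - 2q_i - Σ_{j≠i} q_j = 0.
By symmetry each firm produces the same amount; substituting Σ_{j≠i} q_j = 2q_i yields q_i = 230/4 = 115/2.
Total output Q = 115/2 + 115/2 + 115/2 = 345/2.

172.50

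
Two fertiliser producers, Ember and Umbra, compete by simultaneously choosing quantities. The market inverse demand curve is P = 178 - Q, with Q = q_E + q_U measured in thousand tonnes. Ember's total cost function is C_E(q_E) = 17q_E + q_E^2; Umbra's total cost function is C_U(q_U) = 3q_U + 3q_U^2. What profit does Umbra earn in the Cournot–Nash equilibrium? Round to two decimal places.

Ember's profit: π_E = (178 - Q)q_E - (17q_E + q_E²). Setting ∂π_E/∂q_E = 0: 161 - 4q_E - (q_U) = 0.
Umbra's first-order condition: 175 - 8q_U - (q_E) = 0.
So q_E = (161 - q_U)/4 and q_U = (175 - q_E)/8.
Solving the pair: q_E = 1113/31, q_U = 539/31.
Price P = 178 - 1652/31 = 124.7097.
Umbra's profit: 124.7097·(539/31) - 3·(539/31) - 3(539/31)² = 1209.2445.

1209.24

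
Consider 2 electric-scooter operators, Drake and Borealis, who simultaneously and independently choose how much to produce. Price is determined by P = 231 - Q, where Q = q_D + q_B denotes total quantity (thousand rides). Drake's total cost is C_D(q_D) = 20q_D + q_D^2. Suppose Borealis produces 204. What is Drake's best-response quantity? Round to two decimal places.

With the rival's output fixed at 204, Drake's profit is π_D = (231 - 204 - q_D)q_D - (20q_D + q_D²) = (27 - q_D)q_D - (20q_D + q_D²).
∂π_D/∂q_D = 7 - 4q_D = 0, so q_D = 7/4.

1.75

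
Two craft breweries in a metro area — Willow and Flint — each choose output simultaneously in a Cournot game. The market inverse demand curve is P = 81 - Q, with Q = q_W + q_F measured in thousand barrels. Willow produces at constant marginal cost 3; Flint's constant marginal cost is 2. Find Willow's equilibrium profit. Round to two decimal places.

658.78

Willow's profit: π_W = (81 - Q)q_W - (3q_W). Setting ∂π_W/∂q_W = 0: 78 - 2q_W - (q_F) = 0.
Flint's profit: π_F = (81 - Q)q_F - (2q_F). Setting ∂π_F/∂q_F = 0: 79 - 2q_F - (q_W) = 0.
Rearranging gives the reaction functions q_W = (78 - q_F)/2 and q_F = (79 - q_W)/2.
Substituting one into the other gives q_W = 77/3 and q_F = 80/3.
Price P = 81 - 157/3 = 86/3.
Willow's profit: (86/3 - 3)·(77/3) = 658.7778.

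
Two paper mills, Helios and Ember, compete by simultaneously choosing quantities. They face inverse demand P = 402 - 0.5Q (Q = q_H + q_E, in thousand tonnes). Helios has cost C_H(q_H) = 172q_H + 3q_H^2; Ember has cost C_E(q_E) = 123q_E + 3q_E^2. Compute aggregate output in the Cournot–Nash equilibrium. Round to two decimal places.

67.87

Helios's profit: π_H = (402 - 0.5Q)q_H - (172q_H + 3q_H²). Setting ∂π_H/∂q_H = 0: 230 - 7q_H - (1/2)(q_E) = 0.
Ember's first-order condition: 279 - 7q_E - (1/2)(q_H) = 0.
Best responses: q_H = (230 - (1/2)q_E)/7, q_E = (279 - (1/2)q_H)/7.
Solving the pair: q_H = 30.1641, q_E = 37.7026.
Total output Q = 30.1641 + 37.7026 = 1018/15.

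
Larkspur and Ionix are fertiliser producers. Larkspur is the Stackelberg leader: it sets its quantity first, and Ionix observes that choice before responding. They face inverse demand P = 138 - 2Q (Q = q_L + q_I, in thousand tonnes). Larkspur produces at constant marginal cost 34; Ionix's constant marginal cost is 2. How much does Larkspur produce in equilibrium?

18

The follower Ionix best-responds to any q_L: π_I = (138 - 2Q)q_I - 2q_I.
Setting the follower's marginal profit to zero, 136 - 2q_L - 4q_I = 0, i.e. q_I = (136 - 2q_L)/4.
Larkspur substitutes q_I(q_L) into its own profit: π_L = q_L(138 - 2q_L - (136 - 2q_L)/2) - 34q_L = (70 - q_L)q_L - 34q_L.
The leader's first-order condition 36 - 2q_L = 0 yields q_L = 18.
Then q_I = (136 - 2·18)/4 = 25.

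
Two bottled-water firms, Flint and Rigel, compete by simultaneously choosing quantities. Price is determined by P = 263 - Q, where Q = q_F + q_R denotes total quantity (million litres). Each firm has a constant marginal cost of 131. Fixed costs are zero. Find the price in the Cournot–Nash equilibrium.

A representative firm's profit is π_i = q_i(263 - Q) - 131q_i.
Setting ∂π_i/∂q_i = 0 with rivals' quantities fixed: 132 - 2q_i - q_j = 0.
With identical firms every q_j equals q_i, so q_j = q_i and 132 = 3q_i, giving q_i = 44.
Total output Q = 88, so price P = 263 - 88 = 175.

175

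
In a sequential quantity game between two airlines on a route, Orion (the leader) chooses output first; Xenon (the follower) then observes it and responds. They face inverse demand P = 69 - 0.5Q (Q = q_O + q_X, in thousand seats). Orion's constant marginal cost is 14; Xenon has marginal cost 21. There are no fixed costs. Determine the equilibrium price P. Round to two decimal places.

29.50

Solve by backward induction. Given q_O, the follower Xenon maximises π_X = (69 - (1/2)q_O - (1/2)q_X)q_X - 21q_X.
Follower FOC: 48 - (1/2)q_O - q_X = 0, so q_X(q_O) = (48 - (1/2)q_O).
The leader anticipates this reaction. Substituting into P = 69 - 0.5Q gives P = 45 - (1/4)q_O, so π_O = (45 - (1/4)q_O)q_O - 14q_O.
Leader FOC: 31 - (1/2)q_O = 0, so q_O = 62.
Then q_X = (48 - (1/2)·62) = 17.
Total output Q = 79, so price P = 69 - (1/2)·79 = 59/2.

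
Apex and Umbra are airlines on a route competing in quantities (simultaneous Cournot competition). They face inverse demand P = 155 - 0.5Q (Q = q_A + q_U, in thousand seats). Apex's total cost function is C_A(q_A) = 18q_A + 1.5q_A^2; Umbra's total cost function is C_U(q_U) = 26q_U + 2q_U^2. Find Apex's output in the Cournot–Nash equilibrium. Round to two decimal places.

31.42

Apex's profit: π_A = (155 - 0.5Q)q_A - (18q_A + (3/2)q_A²). Setting ∂π_A/∂q_A = 0: 137 - 4q_A - (1/2)(q_U) = 0.
Umbra's profit: π_U = (155 - 0.5Q)q_U - (26q_U + 2q_U²). Setting ∂π_U/∂q_U = 0: 129 - 5q_U - (1/2)(q_A) = 0.
Best responses: q_A = (137 - (1/2)q_U)/4, q_U = (129 - (1/2)q_A)/5.
Solving the pair: q_A = 31.4177, q_U = 1790/79.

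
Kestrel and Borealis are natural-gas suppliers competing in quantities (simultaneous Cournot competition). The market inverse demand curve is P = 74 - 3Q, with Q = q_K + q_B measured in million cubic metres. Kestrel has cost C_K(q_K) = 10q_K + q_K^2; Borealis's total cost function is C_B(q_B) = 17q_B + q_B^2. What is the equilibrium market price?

41

Kestrel's profit: π_K = (74 - 3Q)q_K - (10q_K + q_K²). Setting ∂π_K/∂q_K = 0: 64 - 8q_K - 3(q_B) = 0.
Borealis's profit: π_B = (74 - 3Q)q_B - (17q_B + q_B²). Setting ∂π_B/∂q_B = 0: 57 - 8q_B - 3(q_K) = 0.
Rearranging gives the reaction functions q_K = (64 - 3q_B)/8 and q_B = (57 - 3q_K)/8.
Substituting one into the other gives q_K = 31/5 and q_B = 24/5.
Total output Q = 11, so price P = 74 - 3·11 = 41.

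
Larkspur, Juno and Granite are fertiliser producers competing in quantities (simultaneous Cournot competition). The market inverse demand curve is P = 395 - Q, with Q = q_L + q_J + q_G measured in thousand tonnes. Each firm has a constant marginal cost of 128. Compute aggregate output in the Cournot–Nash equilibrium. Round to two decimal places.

A representative firm's profit is π_i = q_i(395 - Q) - 128q_i.
Setting ∂π_i/∂q_i = 0 with rivals' quantities fixed: 267 - 2q_i - Σ_{j≠i} q_j = 0.
With identical firms every q_j equals q_i, so Σ_{j≠i} q_j = 2q_i and 267 = 4q_i, giving q_i = 267/4.
Total output Q = 267/4 + 267/4 + 267/4 = 801/4.

200.25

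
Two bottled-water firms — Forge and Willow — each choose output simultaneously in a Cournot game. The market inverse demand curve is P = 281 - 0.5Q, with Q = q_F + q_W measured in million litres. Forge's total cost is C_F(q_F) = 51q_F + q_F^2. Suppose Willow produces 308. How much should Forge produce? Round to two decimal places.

With the rival's output fixed at 308, Forge's profit is π_F = (281 - (1/2)·308 - (1/2)q_F)q_F - (51q_F + q_F²) = (127 - (1/2)q_F)q_F - (51q_F + q_F²).
∂π_F/∂q_F = 76 - 3q_F = 0, so q_F = 76/3.

25.33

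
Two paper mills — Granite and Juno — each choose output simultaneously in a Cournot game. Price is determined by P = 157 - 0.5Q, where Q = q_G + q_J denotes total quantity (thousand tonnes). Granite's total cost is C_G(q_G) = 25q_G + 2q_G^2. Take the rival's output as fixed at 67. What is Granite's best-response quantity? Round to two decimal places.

19.70

With the rival's output fixed at 67, Granite's profit is π_G = (157 - (1/2)·67 - (1/2)q_G)q_G - (25q_G + 2q_G²) = (247/2 - (1/2)q_G)q_G - (25q_G + 2q_G²).
∂π_G/∂q_G = 197/2 - 5q_G = 0, so q_G = 197/10.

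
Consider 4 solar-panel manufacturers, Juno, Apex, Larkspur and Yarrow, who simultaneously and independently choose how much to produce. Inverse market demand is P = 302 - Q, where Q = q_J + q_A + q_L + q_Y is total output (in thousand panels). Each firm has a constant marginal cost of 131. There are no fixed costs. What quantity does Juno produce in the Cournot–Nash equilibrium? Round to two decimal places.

A representative firm's profit is π_i = q_i(302 - Q) - 131q_i.
First-order condition (treating rivals' output as given): 171 - 2q_i - Σ_{j≠i} q_j = 0.
With identical firms every q_j equals q_i, so Σ_{j≠i} q_j = 3q_i and 171 = 5q_i, giving q_i = 171/5.

34.20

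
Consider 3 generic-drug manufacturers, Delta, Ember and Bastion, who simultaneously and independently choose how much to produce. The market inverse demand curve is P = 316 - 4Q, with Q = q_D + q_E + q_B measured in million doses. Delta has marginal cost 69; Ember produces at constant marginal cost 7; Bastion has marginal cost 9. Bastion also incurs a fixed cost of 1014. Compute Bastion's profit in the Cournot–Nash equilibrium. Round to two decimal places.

1067.64

Delta's profit: π_D = (316 - 4Q)q_D - (69q_D). Setting ∂π_D/∂q_D = 0: 247 - 8q_D - 4(q_E + q_B) = 0.
Ember's first-order condition: 309 - 8q_E - 4(q_D + q_B) = 0.
Bastion's profit: π_B = (316 - 4Q)q_B - (9q_B). Setting ∂π_B/∂q_B = 0: 307 - 8q_B - 4(q_D + q_E) = 0.
Adding the 3 first-order conditions: 863 − 16Q = 0, so Q = 863/16.
Back-substituting: q_D = (247 − 863/4)/4 = 125/16, q_E = (309 − 863/4)/4 = 373/16, q_B = (307 − 863/4)/4 = 365/16.
Price P = 316 - 4·(863/16) = 401/4.
Bastion's profit: (401/4 - 9)·(365/16) - 1014 = 1067.6406.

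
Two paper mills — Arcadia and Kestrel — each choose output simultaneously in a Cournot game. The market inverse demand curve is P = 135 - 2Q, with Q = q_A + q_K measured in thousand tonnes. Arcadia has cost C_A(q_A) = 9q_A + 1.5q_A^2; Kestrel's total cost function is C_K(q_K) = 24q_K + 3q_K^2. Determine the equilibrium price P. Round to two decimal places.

87.64

Arcadia's profit: π_A = (135 - 2Q)q_A - (9q_A + (3/2)q_A²). Setting ∂π_A/∂q_A = 0: 126 - 7q_A - 2(q_K) = 0.
Kestrel's first-order condition: 111 - 10q_K - 2(q_A) = 0.
So q_A = (126 - 2q_K)/7 and q_K = (111 - 2q_A)/10.
Substituting one into the other gives q_A = 173/11 and q_K = 175/22.
Total output Q = 521/22, so price P = 135 - 2·(521/22) = 964/11.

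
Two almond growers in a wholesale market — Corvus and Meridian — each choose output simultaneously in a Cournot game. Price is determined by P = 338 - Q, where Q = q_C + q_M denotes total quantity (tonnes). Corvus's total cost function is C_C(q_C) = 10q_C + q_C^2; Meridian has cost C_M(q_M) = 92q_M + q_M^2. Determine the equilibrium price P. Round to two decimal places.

Corvus's profit: π_C = (338 - Q)q_C - (10q_C + q_C²). Setting ∂π_C/∂q_C = 0: 328 - 4q_C - (q_M) = 0.
Meridian's first-order condition: 246 - 4q_M - (q_C) = 0.
Rearranging gives the reaction functions q_C = (328 - q_M)/4 and q_M = (246 - q_C)/4.
Substituting one into the other gives q_C = 1066/15 and q_M = 656/15.
Total output Q = 574/5, so price P = 338 - 574/5 = 1116/5.

223.20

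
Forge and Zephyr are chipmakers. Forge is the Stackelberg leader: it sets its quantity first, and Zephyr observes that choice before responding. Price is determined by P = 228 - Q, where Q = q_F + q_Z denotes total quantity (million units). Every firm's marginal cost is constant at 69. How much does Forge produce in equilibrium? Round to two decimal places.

79.50

The follower Zephyr best-responds to any q_F: π_Z = (228 - Q)q_Z - 69q_Z.
∂π_Z/∂q_Z = 159 - q_F - 2q_Z = 0 gives the reaction function q_Z = (159 - q_F)/2.
The leader anticipates this reaction. Substituting into P = 228 - Q gives P = 297/2 - (1/2)q_F, so π_F = (297/2 - (1/2)q_F)q_F - 69q_F.
Leader FOC: 159/2 - q_F = 0, so q_F = 159/2.
Then q_Z = (159 - 159/2)/2 = 159/4.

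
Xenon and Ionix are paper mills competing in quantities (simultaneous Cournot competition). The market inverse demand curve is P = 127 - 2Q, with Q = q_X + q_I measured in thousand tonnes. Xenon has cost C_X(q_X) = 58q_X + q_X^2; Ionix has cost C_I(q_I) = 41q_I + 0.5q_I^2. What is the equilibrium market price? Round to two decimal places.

84.62

Xenon's profit: π_X = (127 - 2Q)q_X - (58q_X + q_X²). Setting ∂π_X/∂q_X = 0: 69 - 6q_X - 2(q_I) = 0.
Ionix's first-order condition: 86 - 5q_I - 2(q_X) = 0.
Rearranging gives the reaction functions q_X = (69 - 2q_I)/6 and q_I = (86 - 2q_X)/5.
Substituting one into the other gives q_X = 173/26 and q_I = 189/13.
Total output Q = 551/26, so price P = 127 - 2·(551/26) = 1100/13.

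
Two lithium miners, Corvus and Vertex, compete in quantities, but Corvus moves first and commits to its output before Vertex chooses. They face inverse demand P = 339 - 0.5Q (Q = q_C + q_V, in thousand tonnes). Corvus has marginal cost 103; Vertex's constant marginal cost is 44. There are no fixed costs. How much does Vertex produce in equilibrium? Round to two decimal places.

Solve by backward induction. Given q_C, the follower Vertex maximises π_V = (339 - (1/2)q_C - (1/2)q_V)q_V - 44q_V.
Follower FOC: 295 - (1/2)q_C - q_V = 0, so q_V(q_C) = (295 - (1/2)q_C).
Corvus substitutes q_V(q_C) into its own profit: π_C = q_C(339 - (1/2)q_C - (295 - (1/2)q_C)/2) - 103q_C = (383/2 - (1/4)q_C)q_C - 103q_C.
Leader FOC: 177/2 - (1/2)q_C = 0, so q_C = 177.
Then q_V = (295 - (1/2)·177) = 413/2.

206.50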